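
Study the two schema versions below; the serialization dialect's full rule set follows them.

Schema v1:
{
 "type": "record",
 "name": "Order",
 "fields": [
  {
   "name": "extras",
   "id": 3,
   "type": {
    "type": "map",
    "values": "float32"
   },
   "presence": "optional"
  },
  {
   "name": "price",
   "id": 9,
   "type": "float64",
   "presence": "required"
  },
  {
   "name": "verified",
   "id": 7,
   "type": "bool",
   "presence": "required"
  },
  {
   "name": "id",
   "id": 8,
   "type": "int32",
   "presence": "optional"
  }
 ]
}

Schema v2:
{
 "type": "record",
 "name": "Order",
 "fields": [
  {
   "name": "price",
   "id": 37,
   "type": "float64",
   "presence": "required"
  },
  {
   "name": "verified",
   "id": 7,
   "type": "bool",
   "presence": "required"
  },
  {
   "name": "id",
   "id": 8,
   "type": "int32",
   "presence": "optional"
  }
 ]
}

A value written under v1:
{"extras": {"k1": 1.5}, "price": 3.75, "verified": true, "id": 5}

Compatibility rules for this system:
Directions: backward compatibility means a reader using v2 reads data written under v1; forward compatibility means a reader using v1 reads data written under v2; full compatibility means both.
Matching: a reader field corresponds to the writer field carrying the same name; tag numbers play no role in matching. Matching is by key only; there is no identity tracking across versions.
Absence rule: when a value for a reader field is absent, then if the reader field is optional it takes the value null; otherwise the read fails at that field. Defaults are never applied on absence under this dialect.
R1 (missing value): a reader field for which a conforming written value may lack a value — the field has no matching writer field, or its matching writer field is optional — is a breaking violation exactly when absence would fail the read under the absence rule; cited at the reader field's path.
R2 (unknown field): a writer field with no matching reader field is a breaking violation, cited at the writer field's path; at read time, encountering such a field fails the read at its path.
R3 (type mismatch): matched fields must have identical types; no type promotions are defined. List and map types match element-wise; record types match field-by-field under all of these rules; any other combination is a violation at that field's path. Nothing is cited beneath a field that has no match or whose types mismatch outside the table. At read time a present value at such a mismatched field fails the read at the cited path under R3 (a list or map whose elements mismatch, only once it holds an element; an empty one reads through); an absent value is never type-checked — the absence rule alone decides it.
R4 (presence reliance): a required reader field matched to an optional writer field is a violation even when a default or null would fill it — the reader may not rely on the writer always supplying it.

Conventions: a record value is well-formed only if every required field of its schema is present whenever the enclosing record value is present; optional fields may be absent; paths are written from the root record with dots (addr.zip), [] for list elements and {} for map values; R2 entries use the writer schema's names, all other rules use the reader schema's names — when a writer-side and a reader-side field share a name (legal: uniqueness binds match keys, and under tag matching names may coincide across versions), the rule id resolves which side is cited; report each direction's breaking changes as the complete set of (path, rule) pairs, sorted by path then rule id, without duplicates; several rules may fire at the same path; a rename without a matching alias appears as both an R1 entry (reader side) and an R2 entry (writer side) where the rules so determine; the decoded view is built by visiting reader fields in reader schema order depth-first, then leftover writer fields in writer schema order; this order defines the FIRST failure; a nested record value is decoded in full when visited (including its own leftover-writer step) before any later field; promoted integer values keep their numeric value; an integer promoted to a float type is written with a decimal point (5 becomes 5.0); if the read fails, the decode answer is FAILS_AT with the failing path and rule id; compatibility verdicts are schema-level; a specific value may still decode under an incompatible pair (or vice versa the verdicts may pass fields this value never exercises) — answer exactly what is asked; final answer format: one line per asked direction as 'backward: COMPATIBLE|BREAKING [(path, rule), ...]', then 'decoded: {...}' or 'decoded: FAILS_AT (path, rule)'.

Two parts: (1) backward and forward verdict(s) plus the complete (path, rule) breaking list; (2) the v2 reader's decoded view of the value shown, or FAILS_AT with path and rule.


the writer's type comes first in each Order pair
backward for Order (reader v2, writer v1):
  float64 -> float64, writer required: price aligns to price
  bool -> bool, writer required: verified aligns to verified
  int32 -> int32, writer optional: id aligns to id
  leftover writer field: extras
  breaking: (extras, R2)
  backward on Order therefore BREAKING (1)
forward for Order (reader v1, writer v2):
  extras has no writer counterpart
  float64 -> float64, writer required: price aligns to price
  bool -> bool, writer required: verified aligns to verified
  int32 -> int32, writer optional: id aligns to id
  nothing fires on Order: forward is COMPATIBLE
decoding the Order value with the v2 reader:
  price := 3.75
  verified := true
  id := 5
  read fails at extras under R2 (unknown field)
  => FAILS_AT (extras, R2)

backward: BREAKING [(extras, R2)]; forward: COMPATIBLE []; decoded: FAILS_AT (extras, R2)


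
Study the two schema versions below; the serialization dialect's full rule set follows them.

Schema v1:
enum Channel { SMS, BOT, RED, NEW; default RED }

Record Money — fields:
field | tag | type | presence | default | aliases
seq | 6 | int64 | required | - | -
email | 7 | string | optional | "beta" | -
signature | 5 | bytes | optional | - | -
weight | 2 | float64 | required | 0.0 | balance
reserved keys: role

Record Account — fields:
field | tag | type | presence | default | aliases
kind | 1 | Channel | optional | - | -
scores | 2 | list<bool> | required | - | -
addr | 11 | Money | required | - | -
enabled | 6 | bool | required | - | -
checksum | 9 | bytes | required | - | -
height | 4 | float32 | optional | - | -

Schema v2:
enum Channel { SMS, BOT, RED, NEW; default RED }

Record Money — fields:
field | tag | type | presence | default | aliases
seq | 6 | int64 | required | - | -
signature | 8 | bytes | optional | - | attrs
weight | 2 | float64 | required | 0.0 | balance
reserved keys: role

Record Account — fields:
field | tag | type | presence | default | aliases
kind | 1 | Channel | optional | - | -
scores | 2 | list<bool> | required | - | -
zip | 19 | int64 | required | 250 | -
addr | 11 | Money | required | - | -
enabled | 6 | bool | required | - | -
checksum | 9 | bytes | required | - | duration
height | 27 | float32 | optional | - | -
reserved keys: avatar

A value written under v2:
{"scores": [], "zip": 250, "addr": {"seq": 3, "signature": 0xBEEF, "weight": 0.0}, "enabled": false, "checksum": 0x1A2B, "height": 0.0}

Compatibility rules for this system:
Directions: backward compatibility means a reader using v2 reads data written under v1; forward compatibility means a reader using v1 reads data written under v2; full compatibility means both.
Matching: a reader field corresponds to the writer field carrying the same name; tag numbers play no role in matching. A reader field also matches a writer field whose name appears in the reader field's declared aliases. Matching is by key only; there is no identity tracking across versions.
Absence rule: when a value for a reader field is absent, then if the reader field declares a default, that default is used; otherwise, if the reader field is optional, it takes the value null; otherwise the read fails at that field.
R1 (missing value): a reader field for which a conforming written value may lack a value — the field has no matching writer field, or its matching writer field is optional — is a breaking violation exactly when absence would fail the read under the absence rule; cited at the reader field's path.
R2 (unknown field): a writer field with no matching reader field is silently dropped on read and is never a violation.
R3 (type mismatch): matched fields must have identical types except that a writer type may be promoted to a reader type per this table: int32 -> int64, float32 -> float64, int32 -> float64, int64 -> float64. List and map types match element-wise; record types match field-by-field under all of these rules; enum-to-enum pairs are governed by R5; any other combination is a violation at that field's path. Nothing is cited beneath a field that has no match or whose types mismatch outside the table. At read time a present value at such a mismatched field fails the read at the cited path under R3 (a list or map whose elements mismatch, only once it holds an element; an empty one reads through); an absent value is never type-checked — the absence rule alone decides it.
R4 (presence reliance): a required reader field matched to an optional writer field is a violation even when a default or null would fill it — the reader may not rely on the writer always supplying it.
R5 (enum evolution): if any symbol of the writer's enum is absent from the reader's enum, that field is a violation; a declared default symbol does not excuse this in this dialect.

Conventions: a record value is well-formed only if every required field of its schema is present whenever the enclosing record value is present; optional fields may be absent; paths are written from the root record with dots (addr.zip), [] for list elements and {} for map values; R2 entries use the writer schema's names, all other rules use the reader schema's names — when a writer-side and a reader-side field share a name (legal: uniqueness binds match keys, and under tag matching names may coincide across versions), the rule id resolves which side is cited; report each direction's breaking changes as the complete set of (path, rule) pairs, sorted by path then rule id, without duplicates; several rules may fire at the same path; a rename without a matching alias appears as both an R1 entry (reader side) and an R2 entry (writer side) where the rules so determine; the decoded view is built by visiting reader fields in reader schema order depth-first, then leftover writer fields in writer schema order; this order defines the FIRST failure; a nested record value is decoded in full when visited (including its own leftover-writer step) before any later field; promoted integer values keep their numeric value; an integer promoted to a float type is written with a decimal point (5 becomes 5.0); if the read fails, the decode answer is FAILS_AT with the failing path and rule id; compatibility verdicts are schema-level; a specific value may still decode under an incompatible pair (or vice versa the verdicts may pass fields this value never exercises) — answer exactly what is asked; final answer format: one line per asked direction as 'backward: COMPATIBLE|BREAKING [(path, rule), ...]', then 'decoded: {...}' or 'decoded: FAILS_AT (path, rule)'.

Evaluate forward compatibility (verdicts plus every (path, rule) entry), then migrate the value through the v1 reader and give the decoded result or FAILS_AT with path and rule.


the writer's type comes first in each Account pair
forward pass over Account, reader schema v1, writer schema v2:
  kind: Channel -> Channel, writer optional; from kind
  scores: list<bool> -> list<bool>, writer required; from scores
  addr: Money -> Money, writer required; from addr
  enabled: bool -> bool, writer required; from enabled
  checksum: bytes -> bytes, writer required; from checksum
  height: float32 -> float32, writer optional; from height
  leftover writer field: zip
  addr.seq: int64 -> int64, writer required; from addr.seq
  addr.email has no writer counterpart
  addr.signature: bytes -> bytes, writer optional; from addr.signature
  addr.weight: float64 -> float64, writer required; from addr.weight
  nothing fires on Account: forward is COMPATIBLE
migrating the Account value to v1:
  kind := null (absent, optional -> null)
  scores := []
  addr.seq := 3
  addr.email := "beta" (absent -> default)
  addr.signature := 0xBEEF
  addr.weight := 0.0
  enabled := false
  checksum := 0x1A2B
  height := 0.0
  writer zip: unknown -> dropped
  => decoded: {"kind": null, "scores": [], "addr": {"seq": 3, "email": "beta", "signature": 0xBEEF, "weight": 0.0}, "enabled": false, "checksum": 0x1A2B, "height": 0.0}
remaining Account differences; none change what is asked:
  removed field email from record Money -> inert for the asked Account verdict: nothing fires
  added field zip to record Account: required int64, tag 19, default 250 (in v2 it sits immediately before addr) -> inert for the asked Account verdict: nothing fires
  field height in record Account: tag 4 changed to 27 -> inert for the asked Account verdict: nothing fires
  field signature in record Money: tag 5 changed to 8 -> inert for the asked Account verdict: nothing fires

forward: COMPATIBLE []; decoded: {"kind": null, "scores": [], "addr": {"seq": 3, "email": "beta", "signature": 0xBEEF, "weight": 0.0}, "enabled": false, "checksum": 0x1A2B, "height": 0.0}


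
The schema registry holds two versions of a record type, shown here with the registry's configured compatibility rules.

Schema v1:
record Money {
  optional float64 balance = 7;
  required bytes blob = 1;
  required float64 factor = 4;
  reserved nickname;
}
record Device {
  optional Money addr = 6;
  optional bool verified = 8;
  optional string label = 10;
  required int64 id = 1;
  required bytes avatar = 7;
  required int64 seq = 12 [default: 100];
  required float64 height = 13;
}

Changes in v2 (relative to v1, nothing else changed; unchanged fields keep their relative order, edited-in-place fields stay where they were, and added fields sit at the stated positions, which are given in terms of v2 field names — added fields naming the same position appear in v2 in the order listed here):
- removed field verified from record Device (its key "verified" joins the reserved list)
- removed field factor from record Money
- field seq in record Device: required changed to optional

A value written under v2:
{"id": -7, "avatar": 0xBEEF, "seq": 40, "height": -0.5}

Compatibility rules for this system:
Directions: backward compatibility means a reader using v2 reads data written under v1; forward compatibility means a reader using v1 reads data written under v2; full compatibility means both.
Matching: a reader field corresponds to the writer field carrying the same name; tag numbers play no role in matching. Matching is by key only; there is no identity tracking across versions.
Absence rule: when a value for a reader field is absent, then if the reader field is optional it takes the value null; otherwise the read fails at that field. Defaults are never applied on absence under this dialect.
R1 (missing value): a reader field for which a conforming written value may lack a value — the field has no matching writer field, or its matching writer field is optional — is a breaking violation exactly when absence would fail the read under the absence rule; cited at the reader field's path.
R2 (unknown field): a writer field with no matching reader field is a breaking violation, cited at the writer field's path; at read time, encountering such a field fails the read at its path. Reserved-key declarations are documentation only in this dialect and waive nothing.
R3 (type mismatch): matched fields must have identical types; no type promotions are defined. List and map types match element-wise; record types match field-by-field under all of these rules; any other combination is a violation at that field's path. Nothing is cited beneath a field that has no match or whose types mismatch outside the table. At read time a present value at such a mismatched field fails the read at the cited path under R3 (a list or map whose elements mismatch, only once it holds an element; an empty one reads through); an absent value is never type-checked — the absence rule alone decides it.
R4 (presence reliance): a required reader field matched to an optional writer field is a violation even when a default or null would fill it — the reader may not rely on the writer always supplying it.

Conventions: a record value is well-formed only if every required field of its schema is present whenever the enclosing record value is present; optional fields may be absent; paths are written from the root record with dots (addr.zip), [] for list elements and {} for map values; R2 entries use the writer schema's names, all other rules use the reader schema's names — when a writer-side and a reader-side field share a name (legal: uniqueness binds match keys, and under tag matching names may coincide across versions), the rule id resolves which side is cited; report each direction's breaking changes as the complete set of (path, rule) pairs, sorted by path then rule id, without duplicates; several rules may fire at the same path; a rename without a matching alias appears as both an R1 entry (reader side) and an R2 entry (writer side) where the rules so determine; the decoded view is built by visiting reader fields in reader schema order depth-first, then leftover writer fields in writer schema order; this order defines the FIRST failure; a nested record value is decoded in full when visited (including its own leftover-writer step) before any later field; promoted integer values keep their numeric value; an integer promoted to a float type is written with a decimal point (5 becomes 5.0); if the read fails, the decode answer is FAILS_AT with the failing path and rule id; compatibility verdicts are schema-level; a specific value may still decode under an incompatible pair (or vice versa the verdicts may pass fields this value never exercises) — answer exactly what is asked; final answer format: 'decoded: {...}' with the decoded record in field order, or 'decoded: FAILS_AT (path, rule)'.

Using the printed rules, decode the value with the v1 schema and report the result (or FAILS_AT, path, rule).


decoded: {"addr": null, "verified": null, "label": null, "id": -7, "avatar": 0xBEEF, "seq": 40, "height": -0.5}

the writer's type comes first in each Device pair
migrating the Device value to v1:
  addr := null (not supplied -> null)
  verified := null (not supplied -> null)
  label := null (not supplied -> null)
  id := -7
  avatar := 0xBEEF
  seq := 40
  height := -0.5
  => decoded: {"addr": null, "verified": null, "label": null, "id": -7, "avatar": 0xBEEF, "seq": 40, "height": -0.5}
diffs on Device not affecting the asked answer:
  removed field verified from record Device (its key "verified" joins the reserved list) -> matters for Device compatibility verdicts, not for this value's decode
  removed field factor from record Money -> matters for Device compatibility verdicts, not for this value's decode
  field seq in record Device: required changed to optional -> matters for Device compatibility verdicts, not for this value's decode


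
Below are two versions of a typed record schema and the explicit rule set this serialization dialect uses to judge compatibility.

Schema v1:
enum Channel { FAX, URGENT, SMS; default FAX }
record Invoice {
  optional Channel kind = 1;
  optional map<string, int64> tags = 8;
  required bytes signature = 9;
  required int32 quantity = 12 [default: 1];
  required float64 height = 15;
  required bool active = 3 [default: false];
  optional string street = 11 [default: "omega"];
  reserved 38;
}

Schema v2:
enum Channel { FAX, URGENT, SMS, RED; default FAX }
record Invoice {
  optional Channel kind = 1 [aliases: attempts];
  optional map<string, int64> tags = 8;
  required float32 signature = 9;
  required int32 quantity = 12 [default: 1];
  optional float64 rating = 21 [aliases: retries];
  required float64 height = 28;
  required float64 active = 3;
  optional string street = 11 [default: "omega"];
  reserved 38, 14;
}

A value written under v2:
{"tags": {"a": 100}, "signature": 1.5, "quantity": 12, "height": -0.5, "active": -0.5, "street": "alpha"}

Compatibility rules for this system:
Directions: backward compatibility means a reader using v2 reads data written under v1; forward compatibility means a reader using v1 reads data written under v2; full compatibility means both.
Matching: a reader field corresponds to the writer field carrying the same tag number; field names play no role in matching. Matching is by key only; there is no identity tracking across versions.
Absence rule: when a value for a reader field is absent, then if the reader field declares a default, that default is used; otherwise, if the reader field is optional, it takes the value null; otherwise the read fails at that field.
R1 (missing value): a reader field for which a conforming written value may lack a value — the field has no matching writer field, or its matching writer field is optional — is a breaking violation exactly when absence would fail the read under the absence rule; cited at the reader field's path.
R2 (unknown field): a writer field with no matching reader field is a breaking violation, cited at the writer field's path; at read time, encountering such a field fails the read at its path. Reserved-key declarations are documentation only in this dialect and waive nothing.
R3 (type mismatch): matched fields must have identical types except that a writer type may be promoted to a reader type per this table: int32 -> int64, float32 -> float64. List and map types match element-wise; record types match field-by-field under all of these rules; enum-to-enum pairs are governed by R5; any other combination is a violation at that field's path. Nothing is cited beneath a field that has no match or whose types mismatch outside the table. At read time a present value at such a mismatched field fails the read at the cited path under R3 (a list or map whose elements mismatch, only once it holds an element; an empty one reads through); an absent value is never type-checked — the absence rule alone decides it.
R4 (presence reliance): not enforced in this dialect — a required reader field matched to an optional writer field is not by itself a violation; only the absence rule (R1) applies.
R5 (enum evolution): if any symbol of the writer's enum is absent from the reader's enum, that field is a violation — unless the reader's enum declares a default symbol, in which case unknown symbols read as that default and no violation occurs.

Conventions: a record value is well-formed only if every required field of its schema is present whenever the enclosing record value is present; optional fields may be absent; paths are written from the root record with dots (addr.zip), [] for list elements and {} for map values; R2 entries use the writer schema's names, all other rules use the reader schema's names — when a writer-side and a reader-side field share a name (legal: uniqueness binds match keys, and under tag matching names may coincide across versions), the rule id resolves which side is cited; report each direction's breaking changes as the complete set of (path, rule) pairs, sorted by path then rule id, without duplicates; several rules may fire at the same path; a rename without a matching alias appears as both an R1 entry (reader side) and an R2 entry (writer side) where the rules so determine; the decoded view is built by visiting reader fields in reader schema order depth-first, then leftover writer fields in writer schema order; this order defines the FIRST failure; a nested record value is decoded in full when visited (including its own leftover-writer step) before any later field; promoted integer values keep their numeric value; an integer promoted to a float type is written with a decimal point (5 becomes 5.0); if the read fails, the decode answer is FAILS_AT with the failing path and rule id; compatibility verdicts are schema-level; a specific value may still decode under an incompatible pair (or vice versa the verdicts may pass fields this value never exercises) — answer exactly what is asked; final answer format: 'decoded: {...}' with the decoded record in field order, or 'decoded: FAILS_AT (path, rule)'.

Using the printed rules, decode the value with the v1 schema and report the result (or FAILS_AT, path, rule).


arrows below run writer -> reader for Invoice
decode (reader v1):
  kind := null (missing; optional => null)
  tags := {"a": 100}
  read fails at signature under R3
  => FAILS_AT (signature, R3)
remaining Invoice differences; none change what is asked:
  field height in record Invoice: tag 15 changed to 28 -> shifts the Invoice verdicts, not this decode
  enum Channel (field kind in record Invoice): symbol RED added -> inert under this dialect — no rule fires on Invoice and the result does not move
  added field rating to record Invoice: optional float64, tag 21 (in v2 it sits immediately before height) -> shifts the Invoice verdicts, not this decode
  field active in record Invoice: type bool changed to float64 (its default is dropped) -> shifts the Invoice verdicts, not this decode

decoded: FAILS_AT (signature, R3)


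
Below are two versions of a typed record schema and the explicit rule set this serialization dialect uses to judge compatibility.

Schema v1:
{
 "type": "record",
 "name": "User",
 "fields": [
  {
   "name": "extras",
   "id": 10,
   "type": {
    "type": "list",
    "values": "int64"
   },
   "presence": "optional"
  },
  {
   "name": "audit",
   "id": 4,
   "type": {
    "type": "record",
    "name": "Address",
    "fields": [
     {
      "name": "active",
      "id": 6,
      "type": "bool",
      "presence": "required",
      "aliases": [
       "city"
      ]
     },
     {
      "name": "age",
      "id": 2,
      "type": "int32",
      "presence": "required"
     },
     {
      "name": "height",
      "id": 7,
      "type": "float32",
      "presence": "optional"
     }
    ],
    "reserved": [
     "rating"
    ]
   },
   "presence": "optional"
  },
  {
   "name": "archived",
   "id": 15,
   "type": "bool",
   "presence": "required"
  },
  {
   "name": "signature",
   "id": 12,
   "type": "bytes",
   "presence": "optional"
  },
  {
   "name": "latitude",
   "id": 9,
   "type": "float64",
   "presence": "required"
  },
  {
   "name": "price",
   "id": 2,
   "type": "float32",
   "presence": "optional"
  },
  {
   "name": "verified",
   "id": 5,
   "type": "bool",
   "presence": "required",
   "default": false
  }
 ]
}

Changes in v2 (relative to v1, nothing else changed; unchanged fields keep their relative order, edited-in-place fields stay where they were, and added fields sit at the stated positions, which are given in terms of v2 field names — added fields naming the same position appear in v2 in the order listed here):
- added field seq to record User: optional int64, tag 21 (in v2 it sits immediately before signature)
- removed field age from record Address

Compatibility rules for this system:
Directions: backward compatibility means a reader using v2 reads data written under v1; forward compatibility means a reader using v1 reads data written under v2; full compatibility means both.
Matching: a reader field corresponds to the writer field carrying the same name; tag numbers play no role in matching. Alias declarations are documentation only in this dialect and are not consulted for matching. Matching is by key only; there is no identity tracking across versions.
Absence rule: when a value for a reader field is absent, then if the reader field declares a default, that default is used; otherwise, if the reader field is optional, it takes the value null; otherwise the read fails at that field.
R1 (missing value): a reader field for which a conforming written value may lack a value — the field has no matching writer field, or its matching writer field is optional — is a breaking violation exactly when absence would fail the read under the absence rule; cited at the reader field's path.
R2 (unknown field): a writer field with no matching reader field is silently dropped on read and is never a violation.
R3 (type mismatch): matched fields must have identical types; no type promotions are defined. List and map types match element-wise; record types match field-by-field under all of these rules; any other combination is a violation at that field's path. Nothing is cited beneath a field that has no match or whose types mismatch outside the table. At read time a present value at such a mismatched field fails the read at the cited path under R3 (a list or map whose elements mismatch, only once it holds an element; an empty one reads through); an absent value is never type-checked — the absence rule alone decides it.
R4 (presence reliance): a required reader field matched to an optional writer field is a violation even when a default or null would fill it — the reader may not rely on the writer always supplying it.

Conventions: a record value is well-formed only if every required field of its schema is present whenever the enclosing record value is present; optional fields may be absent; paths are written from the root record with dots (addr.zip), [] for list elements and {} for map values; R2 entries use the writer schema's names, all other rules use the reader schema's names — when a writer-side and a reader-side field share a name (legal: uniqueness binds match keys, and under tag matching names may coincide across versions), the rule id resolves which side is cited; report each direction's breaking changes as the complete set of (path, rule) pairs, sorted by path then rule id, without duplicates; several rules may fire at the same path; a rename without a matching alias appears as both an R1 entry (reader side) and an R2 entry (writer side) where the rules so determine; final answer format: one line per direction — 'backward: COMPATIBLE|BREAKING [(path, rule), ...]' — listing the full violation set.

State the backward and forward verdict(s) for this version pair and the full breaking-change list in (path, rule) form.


backward: COMPATIBLE []; forward: BREAKING [(audit.age, R1)]

in User below, arrows point writer -> reader
backward on User — v2 reading data written by v1:
  extras: list<int64> -> list<int64>, writer optional; from extras
  audit: Address -> Address, writer optional; from audit
  archived: bool -> bool, writer required; from archived
  no writer field matches reader seq
  signature: bytes -> bytes, writer optional; from signature
  latitude: float64 -> float64, writer required; from latitude
  price: float32 -> float32, writer optional; from price
  verified: bool -> bool, writer required; from verified
  audit.active: bool -> bool, writer required; from audit.active
  audit.height: float32 -> float32, writer optional; from audit.height
  writer audit.age: unknown to reader
  => no violations; backward on User: COMPATIBLE
forward on User — v1 reading data written by v2:
  extras: list<int64> -> list<int64>, writer optional; from extras
  audit: Address -> Address, writer optional; from audit
  archived: bool -> bool, writer required; from archived
  signature: bytes -> bytes, writer optional; from signature
  latitude: float64 -> float64, writer required; from latitude
  price: float32 -> float32, writer optional; from price
  verified: bool -> bool, writer required; from verified
  writer seq: unknown to reader
  audit.active: bool -> bool, writer required; from audit.active
  no writer field matches reader audit.age
  audit.height: float32 -> float32, writer optional; from audit.height
  violation R1 at audit.age
  => forward: BREAKING (1)


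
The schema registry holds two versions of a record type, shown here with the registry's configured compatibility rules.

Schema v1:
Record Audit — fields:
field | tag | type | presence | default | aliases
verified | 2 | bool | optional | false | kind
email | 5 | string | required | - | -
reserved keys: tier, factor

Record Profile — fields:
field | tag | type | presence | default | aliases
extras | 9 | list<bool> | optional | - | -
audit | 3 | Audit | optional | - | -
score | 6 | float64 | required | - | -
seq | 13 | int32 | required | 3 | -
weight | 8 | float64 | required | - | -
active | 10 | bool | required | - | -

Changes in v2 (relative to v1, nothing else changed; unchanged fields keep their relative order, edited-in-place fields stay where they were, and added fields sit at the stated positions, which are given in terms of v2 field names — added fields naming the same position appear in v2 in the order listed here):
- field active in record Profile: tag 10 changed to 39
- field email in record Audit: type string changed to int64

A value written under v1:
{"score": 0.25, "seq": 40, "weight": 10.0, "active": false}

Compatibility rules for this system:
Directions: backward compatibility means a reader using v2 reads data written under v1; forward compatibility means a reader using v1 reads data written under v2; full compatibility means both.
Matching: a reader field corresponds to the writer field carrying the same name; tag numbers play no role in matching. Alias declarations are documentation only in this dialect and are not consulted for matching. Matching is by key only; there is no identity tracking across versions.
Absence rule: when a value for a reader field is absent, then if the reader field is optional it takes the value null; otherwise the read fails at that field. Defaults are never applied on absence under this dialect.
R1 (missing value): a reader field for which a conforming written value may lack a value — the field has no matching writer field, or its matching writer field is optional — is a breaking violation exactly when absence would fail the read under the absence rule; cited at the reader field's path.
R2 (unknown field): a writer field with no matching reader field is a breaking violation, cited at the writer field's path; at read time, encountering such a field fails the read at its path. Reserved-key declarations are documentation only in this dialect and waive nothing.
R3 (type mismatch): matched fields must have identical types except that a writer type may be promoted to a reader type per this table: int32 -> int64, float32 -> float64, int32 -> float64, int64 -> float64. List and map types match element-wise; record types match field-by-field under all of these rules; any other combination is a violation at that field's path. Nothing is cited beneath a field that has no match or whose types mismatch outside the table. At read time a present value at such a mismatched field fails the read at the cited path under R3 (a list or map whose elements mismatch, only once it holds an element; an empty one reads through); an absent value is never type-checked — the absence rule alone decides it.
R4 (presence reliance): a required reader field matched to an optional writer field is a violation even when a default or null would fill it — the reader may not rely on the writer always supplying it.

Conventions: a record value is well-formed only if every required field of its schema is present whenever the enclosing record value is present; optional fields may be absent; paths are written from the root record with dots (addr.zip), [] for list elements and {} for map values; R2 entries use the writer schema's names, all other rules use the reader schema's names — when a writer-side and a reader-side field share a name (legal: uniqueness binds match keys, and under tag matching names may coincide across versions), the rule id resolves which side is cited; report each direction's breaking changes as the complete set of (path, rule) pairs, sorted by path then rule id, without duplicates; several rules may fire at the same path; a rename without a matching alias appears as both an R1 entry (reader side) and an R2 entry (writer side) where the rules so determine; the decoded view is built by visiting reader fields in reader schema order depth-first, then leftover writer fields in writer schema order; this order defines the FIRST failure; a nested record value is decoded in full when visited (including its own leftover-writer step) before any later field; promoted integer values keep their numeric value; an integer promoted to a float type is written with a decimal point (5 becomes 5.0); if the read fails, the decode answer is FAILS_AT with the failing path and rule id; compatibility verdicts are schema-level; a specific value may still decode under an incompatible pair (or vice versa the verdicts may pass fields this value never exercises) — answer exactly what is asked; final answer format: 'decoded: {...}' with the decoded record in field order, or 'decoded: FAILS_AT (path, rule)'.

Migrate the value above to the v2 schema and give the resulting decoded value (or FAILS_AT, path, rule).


decoded: {"extras": null, "audit": null, "score": 0.25, "seq": 40, "weight": 10.0, "active": false}

the writer's type comes first in each Profile pair
decode walk for Profile under reader schema v2:
  extras := null (absent, optional -> null)
  audit := null (absent, optional -> null)
  score := 0.25
  seq := 40
  weight := 10.0
  active := false
  => decoded: {"extras": null, "audit": null, "score": 0.25, "seq": 40, "weight": 10.0, "active": false}
the rest of the Profile diff is inert for this question:
  field active in record Profile: tag 10 changed to 39 -> inert under this dialect — no rule fires on Profile and the result does not move
  field email in record Audit: type string changed to int64 -> affects the rule determinations only; this particular Profile value decodes identically


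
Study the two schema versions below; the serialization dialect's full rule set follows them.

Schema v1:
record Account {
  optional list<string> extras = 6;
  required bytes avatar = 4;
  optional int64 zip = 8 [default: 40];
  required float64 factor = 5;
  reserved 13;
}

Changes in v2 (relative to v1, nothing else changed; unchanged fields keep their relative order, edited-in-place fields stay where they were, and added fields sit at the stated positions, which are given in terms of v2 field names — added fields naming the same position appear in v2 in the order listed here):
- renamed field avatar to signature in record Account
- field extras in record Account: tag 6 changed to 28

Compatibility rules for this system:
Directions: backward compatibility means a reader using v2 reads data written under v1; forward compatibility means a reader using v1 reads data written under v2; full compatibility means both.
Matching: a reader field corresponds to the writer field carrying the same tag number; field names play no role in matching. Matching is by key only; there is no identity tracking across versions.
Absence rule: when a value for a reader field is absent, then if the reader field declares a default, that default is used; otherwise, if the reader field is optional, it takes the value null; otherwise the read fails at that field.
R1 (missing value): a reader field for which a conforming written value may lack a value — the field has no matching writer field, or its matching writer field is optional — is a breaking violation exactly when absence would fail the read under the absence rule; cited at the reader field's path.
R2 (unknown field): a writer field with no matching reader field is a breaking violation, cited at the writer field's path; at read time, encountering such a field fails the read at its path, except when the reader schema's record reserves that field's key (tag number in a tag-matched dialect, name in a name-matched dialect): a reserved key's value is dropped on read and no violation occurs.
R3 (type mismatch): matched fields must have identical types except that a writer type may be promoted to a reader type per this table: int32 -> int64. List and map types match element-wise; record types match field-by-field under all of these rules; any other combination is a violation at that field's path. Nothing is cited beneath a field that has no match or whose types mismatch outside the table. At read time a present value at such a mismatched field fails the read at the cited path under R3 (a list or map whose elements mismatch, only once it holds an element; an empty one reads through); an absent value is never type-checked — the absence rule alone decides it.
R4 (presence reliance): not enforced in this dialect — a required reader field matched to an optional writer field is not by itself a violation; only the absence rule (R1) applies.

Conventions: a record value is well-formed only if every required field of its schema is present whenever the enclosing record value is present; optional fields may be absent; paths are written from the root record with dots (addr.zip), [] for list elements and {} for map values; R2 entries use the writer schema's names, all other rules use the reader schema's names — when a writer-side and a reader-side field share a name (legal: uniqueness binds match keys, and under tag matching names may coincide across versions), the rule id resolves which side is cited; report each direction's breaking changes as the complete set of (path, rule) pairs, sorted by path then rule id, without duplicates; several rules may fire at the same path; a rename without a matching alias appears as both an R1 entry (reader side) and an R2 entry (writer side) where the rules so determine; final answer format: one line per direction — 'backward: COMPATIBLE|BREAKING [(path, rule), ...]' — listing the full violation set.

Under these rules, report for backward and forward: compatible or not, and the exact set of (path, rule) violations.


backward: BREAKING [(extras, R2)]; forward: BREAKING [(extras, R2)]

each type pair in Account: writer, then reader
backward pass over Account, reader schema v2, writer schema v1:
  extras: no writer-side match
  signature: bytes -> bytes, writer required; from avatar
  zip: int64 -> int64, writer optional; from zip
  factor: float64 -> float64, writer required; from factor
  leftover writer field: extras
  breaking: (extras, R2)
  => backward: BREAKING (1)
forward pass over Account, reader schema v1, writer schema v2:
  extras: no writer-side match
  avatar: bytes -> bytes, writer required; from signature
  zip: int64 -> int64, writer optional; from zip
  factor: float64 -> float64, writer required; from factor
  leftover writer field: extras
  breaking: (extras, R2)
  => forward: BREAKING (1)
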